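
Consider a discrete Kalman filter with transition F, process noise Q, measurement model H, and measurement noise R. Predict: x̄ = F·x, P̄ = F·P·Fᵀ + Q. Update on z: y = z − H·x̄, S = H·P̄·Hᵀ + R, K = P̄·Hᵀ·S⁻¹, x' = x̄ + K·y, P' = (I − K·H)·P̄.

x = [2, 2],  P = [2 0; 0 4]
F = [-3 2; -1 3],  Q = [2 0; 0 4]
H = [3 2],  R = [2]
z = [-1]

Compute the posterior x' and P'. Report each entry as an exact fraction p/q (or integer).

x' = [-158/61, 1447/427]
P' = [180/61 -258/61; -258/61 2796/427]

x̄ = F·x = [-2, 4]
P̄ = F·P·Fᵀ + Q = [36 30; 30 42]
y = z − H·x̄ = [-3]
S = H·P̄·Hᵀ + R = [854]
K = P̄·Hᵀ·S⁻¹ = [12/61; 87/427]
x' = x̄ + K·y = [-158/61, 1447/427]
P' = (I − K·H)·P̄ = [180/61 -258/61; -258/61 2796/427]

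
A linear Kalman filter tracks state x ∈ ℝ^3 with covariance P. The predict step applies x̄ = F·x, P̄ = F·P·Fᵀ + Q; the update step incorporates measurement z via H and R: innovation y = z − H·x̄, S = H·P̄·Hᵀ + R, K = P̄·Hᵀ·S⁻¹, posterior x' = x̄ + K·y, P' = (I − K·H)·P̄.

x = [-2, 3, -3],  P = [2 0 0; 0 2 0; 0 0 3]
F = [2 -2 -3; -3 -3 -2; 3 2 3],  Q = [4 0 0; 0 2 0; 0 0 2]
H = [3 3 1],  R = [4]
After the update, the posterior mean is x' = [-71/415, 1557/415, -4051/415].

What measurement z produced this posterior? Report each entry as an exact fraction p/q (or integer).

z = [1]

x̄ = F·x = [-1, 3, -9]
P̄ = F·P·Fᵀ + Q = [47 18 -23; 18 50 -48; -23 -48 55]
S = H·P̄·Hᵀ + R = [830]
K = P̄·Hᵀ·S⁻¹ = [86/415; 78/415; -79/415]
x' − x̄ = [344/415, 312/415, -316/415] = K·y
y = (KᵀK)⁻¹·Kᵀ·(x' − x̄) = [4]
z = y + H·x̄ = [4] + [-3] = [1]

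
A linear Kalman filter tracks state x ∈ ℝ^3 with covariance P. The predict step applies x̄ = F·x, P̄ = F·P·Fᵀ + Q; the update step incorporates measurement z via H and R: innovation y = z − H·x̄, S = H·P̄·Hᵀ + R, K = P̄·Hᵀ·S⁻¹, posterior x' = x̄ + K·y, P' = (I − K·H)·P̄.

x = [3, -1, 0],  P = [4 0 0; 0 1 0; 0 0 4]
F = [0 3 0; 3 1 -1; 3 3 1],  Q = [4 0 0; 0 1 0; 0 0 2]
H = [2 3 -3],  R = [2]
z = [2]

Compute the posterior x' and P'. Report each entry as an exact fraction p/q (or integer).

x' = [-551/189, 58/7, 358/63]
P' = [2393/189 13/7 647/63; 13/7 267/7 275/7; 647/63 275/7 971/21]

x̄ = F·x = [-3, 8, 6]
P̄ = F·P·Fᵀ + Q = [13 3 9; 3 42 35; 9 35 51]
y = z − H·x̄ = [2]
S = H·P̄·Hᵀ + R = [189]
K = P̄·Hᵀ·S⁻¹ = [8/189; 1/7; -10/63]
x' = x̄ + K·y = [-551/189, 58/7, 358/63]
P' = (I − K·H)·P̄ = [2393/189 13/7 647/63; 13/7 267/7 275/7; 647/63 275/7 971/21]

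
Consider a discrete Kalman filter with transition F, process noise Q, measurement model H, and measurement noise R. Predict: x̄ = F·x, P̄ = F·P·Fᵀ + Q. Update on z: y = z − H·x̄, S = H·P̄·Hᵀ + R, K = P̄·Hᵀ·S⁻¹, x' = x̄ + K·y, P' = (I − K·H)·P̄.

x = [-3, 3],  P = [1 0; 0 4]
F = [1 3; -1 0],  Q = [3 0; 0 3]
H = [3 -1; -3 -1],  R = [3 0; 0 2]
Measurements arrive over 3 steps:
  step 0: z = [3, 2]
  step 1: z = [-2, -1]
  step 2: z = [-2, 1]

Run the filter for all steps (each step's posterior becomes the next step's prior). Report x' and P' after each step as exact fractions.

step 0: x̄ = F·x = [6, 3]
step 0: P̄ = F·P·Fᵀ + Q = [40 -1; -1 4]
step 0: y = z − H·x̄ = [-12, 23]
step 0: S = H·P̄·Hᵀ + R = [373 -356; -356 360]
step 0: K = P̄·Hᵀ·S⁻¹ = [13/82 -57/328; -719/1886 -2865/7544]
step 0: x' = x̄ + K·y = [33/328, -8751/7544]
step 0: P' = (I − K·H)·P̄ = [45/328 -21/328; -21/328 7179/7544]
step 1: x̄ = F·x = [-12747/3772, -33/328]
step 1: P̄ = F·P·Fᵀ + Q = [21345/1886 9/164; 9/164 1029/328]
step 1: y = z − H·x̄ = [60635/7544, -84785/7544]
step 1: S = H·P̄·Hᵀ + R = [812235/7544 -744753/7544; -744753/7544 809659/7544]
step 1: K = P̄·Hᵀ·S⁻¹ = [41538/267649 -792216/4550033; -95408/267649 -1631895/4550033]
step 1: x' = x̄ + K·y = [-797103/4550033, 4846322/4550033]
step 1: P' = (I − K·H)·P̄ = [617145/4550033 -267003/4550033; -267003/4550033 4064799/4550033]
step 2: x̄ = F·x = [13741863/4550033, 797103/4550033]
step 2: P̄ = F·P·Fᵀ + Q = [49248417/4550033 183864/4550033; 183864/4550033 14267244/4550033]
step 2: y = z − H·x̄ = [-49528552/4550033, 46572725/4550033]
step 2: S = H·P̄·Hᵀ + R = [470049912/4550033 -428968509/4550033; -428968509/4550033 467706247/4550033]
step 2: K = P̄·Hᵀ·S⁻¹ = [407209546/2624984517 -152254801/874994839; -935649632/2624984517 -313774900/874994839]
step 2: x' = x̄ + K·y = [-1180010012/2624984517, 1009596655/2624984517]
step 2: P' = (I − K·H)·P̄ = [118619858/874994839 -51349972/874994839; -51349972/874994839 781599716/874994839]

step 0: x' = [33/328, -8751/7544], P' = [45/328 -21/328; -21/328 7179/7544]
step 1: x' = [-797103/4550033, 4846322/4550033], P' = [617145/4550033 -267003/4550033; -267003/4550033 4064799/4550033]
step 2: x' = [-1180010012/2624984517, 1009596655/2624984517], P' = [118619858/874994839 -51349972/874994839; -51349972/874994839 781599716/874994839]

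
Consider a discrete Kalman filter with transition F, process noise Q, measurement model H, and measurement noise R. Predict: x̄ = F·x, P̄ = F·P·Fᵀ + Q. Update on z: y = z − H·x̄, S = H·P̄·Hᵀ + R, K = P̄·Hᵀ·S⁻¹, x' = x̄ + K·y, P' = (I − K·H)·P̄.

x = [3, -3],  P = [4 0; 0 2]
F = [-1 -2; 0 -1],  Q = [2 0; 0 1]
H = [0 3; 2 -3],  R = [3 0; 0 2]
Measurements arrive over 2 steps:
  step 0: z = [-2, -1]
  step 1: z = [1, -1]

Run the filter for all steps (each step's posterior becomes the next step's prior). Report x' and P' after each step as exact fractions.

step 0: x' = [-359/367, -111/367], P' = [418/367 164/367; 164/367 110/367]
step 1: x' = [8603/42513, 5347/14171], P' = [42296/42513 5296/14171; 5296/14171 3678/14171]

step 0: x̄ = F·x = [3, 3]
step 0: P̄ = F·P·Fᵀ + Q = [14 4; 4 3]
step 0: y = z − H·x̄ = [-11, 2]
step 0: S = H·P̄·Hᵀ + R = [30 -3; -3 37]
step 0: K = P̄·Hᵀ·S⁻¹ = [164/367 172/367; 110/367 -1/367]
step 0: x' = x̄ + K·y = [-359/367, -111/367]
step 0: P' = (I − K·H)·P̄ = [418/367 164/367; 164/367 110/367]
step 1: x̄ = F·x = [581/367, 111/367]
step 1: P̄ = F·P·Fᵀ + Q = [2248/367 384/367; 384/367 477/367]
step 1: y = z − H·x̄ = [34/367, -1196/367]
step 1: S = H·P̄·Hᵀ + R = [5394/367 -1989/367; -1989/367 9411/367]
step 1: K = P̄·Hᵀ·S⁻¹ = [5296/14171 18464/42513; 3678/14171 -221/14171]
step 1: x' = x̄ + K·y = [8603/42513, 5347/14171]
step 1: P' = (I − K·H)·P̄ = [42296/42513 5296/14171; 5296/14171 3678/14171]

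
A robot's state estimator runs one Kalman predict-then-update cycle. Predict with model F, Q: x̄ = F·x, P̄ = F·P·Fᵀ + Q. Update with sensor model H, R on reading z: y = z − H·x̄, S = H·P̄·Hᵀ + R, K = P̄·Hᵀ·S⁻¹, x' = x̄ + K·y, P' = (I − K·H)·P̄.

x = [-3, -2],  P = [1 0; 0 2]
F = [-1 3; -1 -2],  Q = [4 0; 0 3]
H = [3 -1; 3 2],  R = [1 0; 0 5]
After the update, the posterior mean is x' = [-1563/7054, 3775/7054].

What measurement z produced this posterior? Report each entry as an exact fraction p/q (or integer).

x̄ = F·x = [-3, 7]
P̄ = F·P·Fᵀ + Q = [23 -11; -11 12]
S = H·P̄·Hᵀ + R = [286 150; 150 128]
K = P̄·Hᵀ·S⁻¹ = [1595/7054 721/7054; -2205/7054 1044/3527]
x' − x̄ = [19599/7054, -45603/7054] = K·y
y = (KᵀK)⁻¹·Kᵀ·(x' − x̄) = [15, -6]
z = y + H·x̄ = [15, -6] + [-16, 5] = [-1, -1]

z = [-1, -1]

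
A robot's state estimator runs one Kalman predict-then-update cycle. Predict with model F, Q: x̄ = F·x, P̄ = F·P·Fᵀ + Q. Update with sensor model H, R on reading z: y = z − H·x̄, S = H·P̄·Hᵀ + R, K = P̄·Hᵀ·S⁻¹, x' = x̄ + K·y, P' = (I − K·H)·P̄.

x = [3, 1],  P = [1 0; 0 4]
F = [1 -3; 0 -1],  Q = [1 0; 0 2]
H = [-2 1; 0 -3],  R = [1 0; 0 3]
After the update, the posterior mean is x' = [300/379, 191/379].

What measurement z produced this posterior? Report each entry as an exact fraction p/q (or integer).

x̄ = F·x = [0, -1]
P̄ = F·P·Fᵀ + Q = [38 12; 12 6]
S = H·P̄·Hᵀ + R = [111 54; 54 57]
K = P̄·Hᵀ·S⁻¹ = [-568/1137 -60/379; -6/379 -114/379]
x' − x̄ = [300/379, 570/379] = K·y
y = (KᵀK)⁻¹·Kᵀ·(x' − x̄) = [0, -5]
z = y + H·x̄ = [0, -5] + [-1, 3] = [-1, -2]

z = [-1, -2]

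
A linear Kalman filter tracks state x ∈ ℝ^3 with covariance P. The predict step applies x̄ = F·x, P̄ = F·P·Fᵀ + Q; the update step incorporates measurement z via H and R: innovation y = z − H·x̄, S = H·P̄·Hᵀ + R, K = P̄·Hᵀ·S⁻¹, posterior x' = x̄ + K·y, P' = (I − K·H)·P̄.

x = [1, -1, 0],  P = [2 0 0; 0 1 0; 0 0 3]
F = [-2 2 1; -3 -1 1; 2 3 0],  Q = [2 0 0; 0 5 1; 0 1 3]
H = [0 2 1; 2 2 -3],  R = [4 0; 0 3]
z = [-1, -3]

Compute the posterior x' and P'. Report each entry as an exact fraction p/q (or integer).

x̄ = F·x = [-4, -2, -1]
P̄ = F·P·Fᵀ + Q = [17 13 -2; 13 27 -14; -2 -14 20]
y = z − H·x̄ = [4, 6]
S = H·P̄·Hᵀ + R = [76 152; 152 655]
K = P̄·Hᵀ·S⁻¹ = [158/741 2/39; 638/2223 14/117; 2186/6669 -76/351]
x' = x̄ + K·y = [-2104/741, -298/2223, -6589/6669]
P' = (I − K·H)·P̄ = [2099/247 -441/247 3278/741; -441/247 683/741 -1546/2223; 3278/741 -1546/2223 18020/6669]

x' = [-2104/741, -298/2223, -6589/6669]
P' = [2099/247 -441/247 3278/741; -441/247 683/741 -1546/2223; 3278/741 -1546/2223 18020/6669]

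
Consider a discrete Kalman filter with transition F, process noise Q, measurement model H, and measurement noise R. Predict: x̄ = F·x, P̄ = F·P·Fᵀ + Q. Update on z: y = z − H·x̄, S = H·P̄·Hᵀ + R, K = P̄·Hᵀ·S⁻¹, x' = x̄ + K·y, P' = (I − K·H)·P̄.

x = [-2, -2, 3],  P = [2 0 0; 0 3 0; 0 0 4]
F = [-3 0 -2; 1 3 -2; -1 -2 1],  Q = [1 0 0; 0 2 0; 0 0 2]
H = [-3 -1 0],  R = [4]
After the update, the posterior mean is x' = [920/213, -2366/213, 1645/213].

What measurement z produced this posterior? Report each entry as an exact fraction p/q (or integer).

z = [-2]

x̄ = F·x = [0, -14, 9]
P̄ = F·P·Fᵀ + Q = [35 10 -2; 10 47 -28; -2 -28 20]
S = H·P̄·Hᵀ + R = [426]
K = P̄·Hᵀ·S⁻¹ = [-115/426; -77/426; 17/213]
x' − x̄ = [920/213, 616/213, -272/213] = K·y
y = (KᵀK)⁻¹·Kᵀ·(x' − x̄) = [-16]
z = y + H·x̄ = [-16] + [14] = [-2]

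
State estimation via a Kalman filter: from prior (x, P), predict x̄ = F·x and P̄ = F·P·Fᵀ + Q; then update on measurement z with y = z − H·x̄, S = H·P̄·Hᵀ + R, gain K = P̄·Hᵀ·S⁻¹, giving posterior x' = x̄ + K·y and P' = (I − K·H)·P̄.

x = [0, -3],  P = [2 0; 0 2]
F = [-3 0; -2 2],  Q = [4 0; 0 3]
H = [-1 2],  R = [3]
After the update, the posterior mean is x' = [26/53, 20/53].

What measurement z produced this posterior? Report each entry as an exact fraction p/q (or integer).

z = [1]

x̄ = F·x = [0, -6]
P̄ = F·P·Fᵀ + Q = [22 12; 12 19]
S = H·P̄·Hᵀ + R = [53]
K = P̄·Hᵀ·S⁻¹ = [2/53; 26/53]
x' − x̄ = [26/53, 338/53] = K·y
y = (KᵀK)⁻¹·Kᵀ·(x' − x̄) = [13]
z = y + H·x̄ = [13] + [-12] = [1]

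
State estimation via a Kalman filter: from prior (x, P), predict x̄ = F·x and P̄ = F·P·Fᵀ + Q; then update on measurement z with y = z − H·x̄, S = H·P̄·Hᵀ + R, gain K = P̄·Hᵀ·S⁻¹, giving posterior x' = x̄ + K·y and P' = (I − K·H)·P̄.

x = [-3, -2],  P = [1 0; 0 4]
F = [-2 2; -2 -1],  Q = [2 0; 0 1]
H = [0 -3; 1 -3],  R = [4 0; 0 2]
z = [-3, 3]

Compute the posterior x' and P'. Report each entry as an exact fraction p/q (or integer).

x̄ = F·x = [2, 8]
P̄ = F·P·Fᵀ + Q = [22 -4; -4 9]
y = z − H·x̄ = [21, 25]
S = H·P̄·Hᵀ + R = [85 93; 93 129]
K = P̄·Hᵀ·S⁻¹ = [-269/386 887/1158; -50/193 -31/579]
x' = x̄ + K·y = [3772/579, 707/579]
P' = (I − K·H)·P̄ = [2501/579 538/579; 538/579 200/579]

x' = [3772/579, 707/579]
P' = [2501/579 538/579; 538/579 200/579]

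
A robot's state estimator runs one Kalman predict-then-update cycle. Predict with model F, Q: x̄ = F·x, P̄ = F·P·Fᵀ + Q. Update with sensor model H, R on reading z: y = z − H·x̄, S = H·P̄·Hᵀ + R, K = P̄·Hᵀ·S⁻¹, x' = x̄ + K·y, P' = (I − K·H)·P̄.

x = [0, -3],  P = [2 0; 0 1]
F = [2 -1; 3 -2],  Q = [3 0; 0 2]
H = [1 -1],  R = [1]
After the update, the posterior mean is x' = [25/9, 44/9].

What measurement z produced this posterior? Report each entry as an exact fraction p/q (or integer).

z = [-2]

x̄ = F·x = [3, 6]
P̄ = F·P·Fᵀ + Q = [12 14; 14 24]
S = H·P̄·Hᵀ + R = [9]
K = P̄·Hᵀ·S⁻¹ = [-2/9; -10/9]
x' − x̄ = [-2/9, -10/9] = K·y
y = (KᵀK)⁻¹·Kᵀ·(x' − x̄) = [1]
z = y + H·x̄ = [1] + [-3] = [-2]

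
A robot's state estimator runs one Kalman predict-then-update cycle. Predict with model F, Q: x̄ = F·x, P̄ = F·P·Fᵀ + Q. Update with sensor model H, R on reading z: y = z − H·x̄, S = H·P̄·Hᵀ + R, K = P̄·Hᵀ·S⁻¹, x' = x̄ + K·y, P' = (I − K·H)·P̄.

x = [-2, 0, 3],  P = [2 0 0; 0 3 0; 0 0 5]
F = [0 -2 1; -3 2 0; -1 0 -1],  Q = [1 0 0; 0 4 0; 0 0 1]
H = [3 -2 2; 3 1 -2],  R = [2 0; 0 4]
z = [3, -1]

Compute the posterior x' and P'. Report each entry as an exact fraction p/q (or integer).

x' = [8241/13543, 16654/13543, 23612/13543]
P' = [5342/13543 18848/13543 12425/13543; 18848/13543 113990/13543 81679/13543; 12425/13543 81679/13543 63340/13543]

x̄ = F·x = [3, 6, -1]
P̄ = F·P·Fᵀ + Q = [18 -12 -5; -12 34 6; -5 6 8]
y = z − H·x̄ = [8, -18]
S = H·P̄·Hᵀ + R = [368 134; 134 196]
K = P̄·Hᵀ·S⁻¹ = [1590/13543 2506/13543; -4039/13543 1794/13543; 597/27086 -3863/27086]
x' = x̄ + K·y = [8241/13543, 16654/13543, 23612/13543]
P' = (I − K·H)·P̄ = [5342/13543 18848/13543 12425/13543; 18848/13543 113990/13543 81679/13543; 12425/13543 81679/13543 63340/13543]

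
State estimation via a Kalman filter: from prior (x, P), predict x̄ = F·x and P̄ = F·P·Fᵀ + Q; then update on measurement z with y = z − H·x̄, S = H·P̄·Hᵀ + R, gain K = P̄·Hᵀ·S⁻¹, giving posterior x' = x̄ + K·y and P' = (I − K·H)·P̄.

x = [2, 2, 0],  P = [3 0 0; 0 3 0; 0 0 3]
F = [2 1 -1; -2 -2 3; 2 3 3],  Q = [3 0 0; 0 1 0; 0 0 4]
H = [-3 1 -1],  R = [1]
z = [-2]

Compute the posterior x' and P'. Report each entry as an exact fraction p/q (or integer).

x' = [-13/46, 26/69, 907/276]
P' = [99/46 -43/23 -749/92; -43/23 1276/69 1646/69; -749/92 1646/69 26759/552]

x̄ = F·x = [6, -8, 10]
P̄ = F·P·Fᵀ + Q = [21 -27 12; -27 52 -3; 12 -3 70]
y = z − H·x̄ = [34]
S = H·P̄·Hᵀ + R = [552]
K = P̄·Hᵀ·S⁻¹ = [-17/92; 17/69; -109/552]
x' = x̄ + K·y = [-13/46, 26/69, 907/276]
P' = (I − K·H)·P̄ = [99/46 -43/23 -749/92; -43/23 1276/69 1646/69; -749/92 1646/69 26759/552]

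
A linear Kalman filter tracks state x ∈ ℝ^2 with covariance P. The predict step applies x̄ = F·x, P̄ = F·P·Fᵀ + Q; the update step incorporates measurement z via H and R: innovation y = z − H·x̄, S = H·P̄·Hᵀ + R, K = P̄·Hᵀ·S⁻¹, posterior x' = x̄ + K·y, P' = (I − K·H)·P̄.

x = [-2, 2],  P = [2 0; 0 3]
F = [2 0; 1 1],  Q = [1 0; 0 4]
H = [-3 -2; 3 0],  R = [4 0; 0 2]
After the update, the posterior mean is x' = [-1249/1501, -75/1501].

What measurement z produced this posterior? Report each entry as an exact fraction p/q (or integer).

x̄ = F·x = [-4, 0]
P̄ = F·P·Fᵀ + Q = [9 4; 4 9]
S = H·P̄·Hᵀ + R = [169 -105; -105 83]
K = P̄·Hᵀ·S⁻¹ = [-35/1501 444/1501; -615/1501 -561/1501]
x' − x̄ = [4755/1501, -75/1501] = K·y
y = (KᵀK)⁻¹·Kᵀ·(x' − x̄) = [-9, 10]
z = y + H·x̄ = [-9, 10] + [12, -12] = [3, -2]

z = [3, -2]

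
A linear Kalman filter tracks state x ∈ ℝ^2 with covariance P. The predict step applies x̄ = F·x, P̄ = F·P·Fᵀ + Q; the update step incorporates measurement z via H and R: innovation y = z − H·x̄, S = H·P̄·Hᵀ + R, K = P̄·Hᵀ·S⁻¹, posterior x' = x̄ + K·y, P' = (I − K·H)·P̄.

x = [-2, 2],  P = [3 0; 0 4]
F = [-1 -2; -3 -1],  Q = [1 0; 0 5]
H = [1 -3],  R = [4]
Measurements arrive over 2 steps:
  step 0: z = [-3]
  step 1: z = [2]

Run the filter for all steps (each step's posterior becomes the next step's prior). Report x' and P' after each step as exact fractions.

step 0: x̄ = F·x = [-2, 4]
step 0: P̄ = F·P·Fᵀ + Q = [20 17; 17 36]
step 0: y = z − H·x̄ = [11]
step 0: S = H·P̄·Hᵀ + R = [246]
step 0: K = P̄·Hᵀ·S⁻¹ = [-31/246; -91/246]
step 0: x' = x̄ + K·y = [-833/246, -17/246]
step 0: P' = (I − K·H)·P̄ = [3959/246 1361/246; 1361/246 575/246]
step 1: x̄ = F·x = [289/82, 1258/123]
step 1: P̄ = F·P·Fᵀ + Q = [3983/82 3759/41; 3759/41 22801/123]
step 1: y = z − H·x̄ = [2391/82]
step 1: S = H·P̄·Hᵀ + R = [96009/82]
step 1: K = P̄·Hᵀ·S⁻¹ = [-18571/96009; -38084/96009]
step 1: x' = x̄ + K·y = [-67710/32003, -128528/96009]
step 1: P' = (I − K·H)·P̄ = [457583/96009 177289/96009; 177289/96009 36625/32003]

step 0: x' = [-833/246, -17/246], P' = [3959/246 1361/246; 1361/246 575/246]
step 1: x' = [-67710/32003, -128528/96009], P' = [457583/96009 177289/96009; 177289/96009 36625/32003]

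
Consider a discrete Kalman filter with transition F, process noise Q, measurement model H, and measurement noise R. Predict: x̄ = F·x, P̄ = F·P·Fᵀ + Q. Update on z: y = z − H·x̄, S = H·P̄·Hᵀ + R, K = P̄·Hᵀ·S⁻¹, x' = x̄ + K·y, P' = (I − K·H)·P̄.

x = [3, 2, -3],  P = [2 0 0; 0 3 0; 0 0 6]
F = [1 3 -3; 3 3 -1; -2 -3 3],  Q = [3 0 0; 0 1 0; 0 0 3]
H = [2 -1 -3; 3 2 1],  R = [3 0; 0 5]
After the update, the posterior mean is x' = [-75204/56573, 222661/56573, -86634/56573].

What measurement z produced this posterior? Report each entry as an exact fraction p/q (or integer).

z = [-2, 2]

x̄ = F·x = [18, 18, -21]
P̄ = F·P·Fᵀ + Q = [86 51 -85; 51 52 -57; -85 -57 92]
S = H·P̄·Hᵀ + R = [1701 1181; 1181 953]
K = P̄·Hᵀ·S⁻¹ = [33553/226292 23719/226292; -25587/226292 79199/226292; -10895/56573 -2942/56573]
x' − x̄ = [-1093518/56573, -795653/56573, 1101399/56573] = K·y
y = (KᵀK)⁻¹·Kᵀ·(x' − x̄) = [-83, -67]
z = y + H·x̄ = [-83, -67] + [81, 69] = [-2, 2]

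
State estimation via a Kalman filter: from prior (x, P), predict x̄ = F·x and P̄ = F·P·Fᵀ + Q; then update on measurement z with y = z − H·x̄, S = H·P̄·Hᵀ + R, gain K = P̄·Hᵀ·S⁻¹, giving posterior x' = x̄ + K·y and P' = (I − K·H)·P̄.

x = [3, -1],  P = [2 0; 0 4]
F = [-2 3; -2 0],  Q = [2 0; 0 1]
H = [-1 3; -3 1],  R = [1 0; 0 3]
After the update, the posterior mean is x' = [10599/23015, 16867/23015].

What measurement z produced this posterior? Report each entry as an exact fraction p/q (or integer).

z = [2, -1]

x̄ = F·x = [-9, -6]
P̄ = F·P·Fᵀ + Q = [46 8; 8 9]
S = H·P̄·Hᵀ + R = [80 85; 85 378]
K = P̄·Hᵀ·S⁻¹ = [2734/23015 -1706/4603; 8457/23015 -563/4603]
x' − x̄ = [217734/23015, 154957/23015] = K·y
y = (KᵀK)⁻¹·Kᵀ·(x' − x̄) = [11, -22]
z = y + H·x̄ = [11, -22] + [-9, 21] = [2, -1]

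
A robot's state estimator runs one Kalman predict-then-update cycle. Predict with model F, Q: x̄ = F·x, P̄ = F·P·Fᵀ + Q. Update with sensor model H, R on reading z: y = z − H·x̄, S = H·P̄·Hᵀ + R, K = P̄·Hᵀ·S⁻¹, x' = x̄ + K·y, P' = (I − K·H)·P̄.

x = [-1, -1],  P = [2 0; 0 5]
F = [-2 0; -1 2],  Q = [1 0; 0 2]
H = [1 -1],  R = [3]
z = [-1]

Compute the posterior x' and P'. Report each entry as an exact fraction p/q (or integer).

x̄ = F·x = [2, -1]
P̄ = F·P·Fᵀ + Q = [9 4; 4 24]
y = z − H·x̄ = [-4]
S = H·P̄·Hᵀ + R = [28]
K = P̄·Hᵀ·S⁻¹ = [5/28; -5/7]
x' = x̄ + K·y = [9/7, 13/7]
P' = (I − K·H)·P̄ = [227/28 53/7; 53/7 68/7]

x' = [9/7, 13/7]
P' = [227/28 53/7; 53/7 68/7]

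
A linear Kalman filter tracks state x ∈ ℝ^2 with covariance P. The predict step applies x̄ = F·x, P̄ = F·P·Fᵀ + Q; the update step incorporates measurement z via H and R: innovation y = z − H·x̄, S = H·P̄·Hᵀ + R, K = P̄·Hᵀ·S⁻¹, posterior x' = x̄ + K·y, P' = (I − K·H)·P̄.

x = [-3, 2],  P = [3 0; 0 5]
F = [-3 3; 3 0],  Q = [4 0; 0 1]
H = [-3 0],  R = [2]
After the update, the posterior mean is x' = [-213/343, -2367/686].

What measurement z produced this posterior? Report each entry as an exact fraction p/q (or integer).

x̄ = F·x = [15, -9]
P̄ = F·P·Fᵀ + Q = [76 -27; -27 28]
S = H·P̄·Hᵀ + R = [686]
K = P̄·Hᵀ·S⁻¹ = [-114/343; 81/686]
x' − x̄ = [-5358/343, 3807/686] = K·y
y = (KᵀK)⁻¹·Kᵀ·(x' − x̄) = [47]
z = y + H·x̄ = [47] + [-45] = [2]

z = [2]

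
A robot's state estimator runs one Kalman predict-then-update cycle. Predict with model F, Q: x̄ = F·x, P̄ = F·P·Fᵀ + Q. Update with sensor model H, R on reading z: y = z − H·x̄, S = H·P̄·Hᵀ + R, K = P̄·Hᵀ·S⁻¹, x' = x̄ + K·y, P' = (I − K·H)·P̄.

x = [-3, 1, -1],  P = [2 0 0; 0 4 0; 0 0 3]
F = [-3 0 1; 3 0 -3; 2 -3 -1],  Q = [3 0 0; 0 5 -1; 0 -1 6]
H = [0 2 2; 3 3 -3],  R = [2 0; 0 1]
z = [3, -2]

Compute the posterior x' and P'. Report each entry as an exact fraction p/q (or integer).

x' = [227954/63283, -16057/11506, 180996/63283]
P' = [739104/63283 -34035/5753 364887/63283; -34035/5753 3293/1046 -16249/5753; 364887/63283 -16249/5753 189751/63283]

x̄ = F·x = [8, -6, -8]
P̄ = F·P·Fᵀ + Q = [24 -27 -15; -27 50 20; -15 20 53]
y = z − H·x̄ = [31, -32]
S = H·P̄·Hᵀ + R = [574 -270; -270 568]
K = P̄·Hᵀ·S⁻¹ = [-9498/63283 -504/63283; 3725/11506 1953/11506; 11012/63283 -10809/63283]
x' = x̄ + K·y = [227954/63283, -16057/11506, 180996/63283]
P' = (I − K·H)·P̄ = [739104/63283 -34035/5753 364887/63283; -34035/5753 3293/1046 -16249/5753; 364887/63283 -16249/5753 189751/63283]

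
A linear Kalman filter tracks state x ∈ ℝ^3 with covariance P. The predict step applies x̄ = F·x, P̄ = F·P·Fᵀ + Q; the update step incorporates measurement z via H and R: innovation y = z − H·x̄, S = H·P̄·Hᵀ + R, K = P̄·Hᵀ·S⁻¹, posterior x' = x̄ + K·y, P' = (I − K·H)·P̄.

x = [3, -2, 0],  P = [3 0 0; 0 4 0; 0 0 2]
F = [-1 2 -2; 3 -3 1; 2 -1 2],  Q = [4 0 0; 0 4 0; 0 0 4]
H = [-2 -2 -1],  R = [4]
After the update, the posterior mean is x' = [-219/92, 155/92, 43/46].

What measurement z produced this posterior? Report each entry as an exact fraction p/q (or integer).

z = [1]

x̄ = F·x = [-7, 15, 8]
P̄ = F·P·Fᵀ + Q = [31 -37 -22; -37 69 34; -22 34 28]
S = H·P̄·Hᵀ + R = [184]
K = P̄·Hᵀ·S⁻¹ = [17/92; -49/92; -13/46]
x' − x̄ = [425/92, -1225/92, -325/46] = K·y
y = (KᵀK)⁻¹·Kᵀ·(x' − x̄) = [25]
z = y + H·x̄ = [25] + [-24] = [1]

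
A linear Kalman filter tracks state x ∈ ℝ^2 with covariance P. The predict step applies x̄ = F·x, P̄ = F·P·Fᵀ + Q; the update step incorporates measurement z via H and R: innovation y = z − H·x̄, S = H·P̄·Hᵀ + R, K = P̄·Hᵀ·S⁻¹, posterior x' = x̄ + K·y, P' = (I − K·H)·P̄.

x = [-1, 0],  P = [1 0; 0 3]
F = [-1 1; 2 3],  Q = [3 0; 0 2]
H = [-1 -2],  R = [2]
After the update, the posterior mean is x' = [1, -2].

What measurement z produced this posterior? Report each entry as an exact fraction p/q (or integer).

x̄ = F·x = [1, -2]
P̄ = F·P·Fᵀ + Q = [7 7; 7 33]
S = H·P̄·Hᵀ + R = [169]
K = P̄·Hᵀ·S⁻¹ = [-21/169; -73/169]
x' − x̄ = [0, 0] = K·y
y = (KᵀK)⁻¹·Kᵀ·(x' − x̄) = [0]
z = y + H·x̄ = [0] + [3] = [3]

z = [3]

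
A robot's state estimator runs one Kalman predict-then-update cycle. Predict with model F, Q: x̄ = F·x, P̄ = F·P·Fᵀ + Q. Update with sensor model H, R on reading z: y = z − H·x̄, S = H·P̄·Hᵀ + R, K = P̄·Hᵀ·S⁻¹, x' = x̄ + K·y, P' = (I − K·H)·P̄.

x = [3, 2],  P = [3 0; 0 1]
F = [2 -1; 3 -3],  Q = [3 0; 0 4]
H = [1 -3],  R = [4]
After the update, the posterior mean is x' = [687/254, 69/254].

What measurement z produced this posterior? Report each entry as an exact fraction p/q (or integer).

z = [2]

x̄ = F·x = [4, 3]
P̄ = F·P·Fᵀ + Q = [16 21; 21 40]
S = H·P̄·Hᵀ + R = [254]
K = P̄·Hᵀ·S⁻¹ = [-47/254; -99/254]
x' − x̄ = [-329/254, -693/254] = K·y
y = (KᵀK)⁻¹·Kᵀ·(x' − x̄) = [7]
z = y + H·x̄ = [7] + [-5] = [2]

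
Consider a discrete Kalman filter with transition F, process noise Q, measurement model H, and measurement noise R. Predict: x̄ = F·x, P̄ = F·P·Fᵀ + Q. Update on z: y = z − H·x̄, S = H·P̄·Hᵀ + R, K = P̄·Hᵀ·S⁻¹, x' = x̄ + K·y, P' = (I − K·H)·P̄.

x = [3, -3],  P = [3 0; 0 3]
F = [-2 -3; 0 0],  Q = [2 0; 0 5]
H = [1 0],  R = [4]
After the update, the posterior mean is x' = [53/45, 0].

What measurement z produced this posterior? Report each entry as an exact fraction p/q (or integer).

x̄ = F·x = [3, 0]
P̄ = F·P·Fᵀ + Q = [41 0; 0 5]
S = H·P̄·Hᵀ + R = [45]
K = P̄·Hᵀ·S⁻¹ = [41/45; 0]
x' − x̄ = [-82/45, 0] = K·y
y = (KᵀK)⁻¹·Kᵀ·(x' − x̄) = [-2]
z = y + H·x̄ = [-2] + [3] = [1]

z = [1]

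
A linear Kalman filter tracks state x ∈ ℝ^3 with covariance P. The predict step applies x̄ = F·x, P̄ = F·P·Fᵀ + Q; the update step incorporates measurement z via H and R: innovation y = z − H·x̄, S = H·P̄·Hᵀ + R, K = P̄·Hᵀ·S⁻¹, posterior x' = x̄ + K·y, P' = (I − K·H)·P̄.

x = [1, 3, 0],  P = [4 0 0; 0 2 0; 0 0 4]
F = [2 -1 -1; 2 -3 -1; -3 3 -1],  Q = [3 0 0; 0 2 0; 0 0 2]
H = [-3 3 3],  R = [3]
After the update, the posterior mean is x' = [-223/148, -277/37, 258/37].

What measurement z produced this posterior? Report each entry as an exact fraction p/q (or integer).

x̄ = F·x = [-1, -7, 6]
P̄ = F·P·Fᵀ + Q = [25 26 -26; 26 40 -38; -26 -38 60]
S = H·P̄·Hᵀ + R = [444]
K = P̄·Hᵀ·S⁻¹ = [-25/148; -6/37; 12/37]
x' − x̄ = [-75/148, -18/37, 36/37] = K·y
y = (KᵀK)⁻¹·Kᵀ·(x' − x̄) = [3]
z = y + H·x̄ = [3] + [0] = [3]

z = [3]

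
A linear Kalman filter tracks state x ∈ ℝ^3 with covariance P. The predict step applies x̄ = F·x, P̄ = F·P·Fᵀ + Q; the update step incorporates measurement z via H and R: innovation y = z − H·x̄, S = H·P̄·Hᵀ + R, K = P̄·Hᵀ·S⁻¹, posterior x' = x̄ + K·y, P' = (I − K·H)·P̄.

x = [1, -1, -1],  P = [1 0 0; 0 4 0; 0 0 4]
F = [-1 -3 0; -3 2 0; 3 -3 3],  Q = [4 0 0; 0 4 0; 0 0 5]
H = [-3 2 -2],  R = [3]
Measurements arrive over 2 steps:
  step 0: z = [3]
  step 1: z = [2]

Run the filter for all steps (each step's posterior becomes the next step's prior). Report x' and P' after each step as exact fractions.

step 0: x' = [-2287/1744, -4045/1744, -3193/1744], P' = [18143/1744 6573/1744 -20295/1744; 6573/1744 15607/1744 5467/1744; -20295/1744 5467/1744 36415/1744]
step 1: x' = [3463757/1429574, 2012527/2859148, -11176989/2859148], P' = [10124685/714787 41183133/1429574 11347593/1429574; 41183133/1429574 235008205/2859148 111199321/2859148; 11347593/1429574 111199321/2859148 77421949/2859148]

step 0: x̄ = F·x = [2, -5, 3]
step 0: P̄ = F·P·Fᵀ + Q = [41 -21 33; -21 29 -33; 33 -33 86]
step 0: y = z − H·x̄ = [25]
step 0: S = H·P̄·Hᵀ + R = [1744]
step 0: K = P̄·Hᵀ·S⁻¹ = [-231/1744; 187/1744; -337/1744]
step 0: x' = x̄ + K·y = [-2287/1744, -4045/1744, -3193/1744]
step 0: P' = (I − K·H)·P̄ = [18143/1744 6573/1744 -20295/1744; 6573/1744 15607/1744 5467/1744; -20295/1744 5467/1744 36415/1744]
step 1: x̄ = F·x = [7211/872, -1229/1744, -4305/1744]
step 1: P̄ = F·P·Fᵀ + Q = [51255/436 3399/872 29139/872; 3399/872 153815/1744 57123/1744; 29139/872 57123/1744 58175/1744]
step 1: y = z − H·x̄ = [20301/872]
step 1: S = H·P̄·Hᵀ + R = [714787/436]
step 1: K = P̄·Hᵀ·S⁻¹ = [-179505/714787; 86495/1429574; -88469/1429574]
step 1: x' = x̄ + K·y = [3463757/1429574, 2012527/2859148, -11176989/2859148]
step 1: P' = (I − K·H)·P̄ = [10124685/714787 41183133/1429574 11347593/1429574; 41183133/1429574 235008205/2859148 111199321/2859148; 11347593/1429574 111199321/2859148 77421949/2859148]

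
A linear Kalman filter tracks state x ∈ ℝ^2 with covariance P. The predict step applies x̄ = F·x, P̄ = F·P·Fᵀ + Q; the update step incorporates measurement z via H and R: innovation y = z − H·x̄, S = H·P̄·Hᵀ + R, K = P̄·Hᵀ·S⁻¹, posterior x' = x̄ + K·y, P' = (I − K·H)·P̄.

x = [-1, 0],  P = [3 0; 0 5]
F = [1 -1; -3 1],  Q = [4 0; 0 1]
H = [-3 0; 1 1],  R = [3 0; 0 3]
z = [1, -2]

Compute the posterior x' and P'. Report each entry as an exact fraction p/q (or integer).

x' = [-31/91, -97/91]
P' = [59/182 -121/364; -121/364 2099/728]

x̄ = F·x = [-1, 3]
P̄ = F·P·Fᵀ + Q = [12 -14; -14 33]
y = z − H·x̄ = [-2, -4]
S = H·P̄·Hᵀ + R = [111 6; 6 20]
K = P̄·Hᵀ·S⁻¹ = [-59/182 -1/364; 121/364 619/728]
x' = x̄ + K·y = [-31/91, -97/91]
P' = (I − K·H)·P̄ = [59/182 -121/364; -121/364 2099/728]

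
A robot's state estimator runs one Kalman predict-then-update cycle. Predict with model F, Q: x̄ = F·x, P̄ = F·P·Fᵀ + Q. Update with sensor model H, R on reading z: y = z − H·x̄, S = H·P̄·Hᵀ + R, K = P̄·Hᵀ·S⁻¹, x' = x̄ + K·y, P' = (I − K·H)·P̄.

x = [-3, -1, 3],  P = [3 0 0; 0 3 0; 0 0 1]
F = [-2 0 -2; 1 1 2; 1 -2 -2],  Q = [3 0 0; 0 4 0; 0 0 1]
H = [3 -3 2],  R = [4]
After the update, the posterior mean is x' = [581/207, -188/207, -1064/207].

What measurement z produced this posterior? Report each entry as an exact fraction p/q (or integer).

x̄ = F·x = [0, 2, -7]
P̄ = F·P·Fᵀ + Q = [19 -10 -2; -10 14 -7; -2 -7 20]
S = H·P̄·Hᵀ + R = [621]
K = P̄·Hᵀ·S⁻¹ = [83/621; -86/621; 55/621]
x' − x̄ = [581/207, -602/207, 385/207] = K·y
y = (KᵀK)⁻¹·Kᵀ·(x' − x̄) = [21]
z = y + H·x̄ = [21] + [-20] = [1]

z = [1]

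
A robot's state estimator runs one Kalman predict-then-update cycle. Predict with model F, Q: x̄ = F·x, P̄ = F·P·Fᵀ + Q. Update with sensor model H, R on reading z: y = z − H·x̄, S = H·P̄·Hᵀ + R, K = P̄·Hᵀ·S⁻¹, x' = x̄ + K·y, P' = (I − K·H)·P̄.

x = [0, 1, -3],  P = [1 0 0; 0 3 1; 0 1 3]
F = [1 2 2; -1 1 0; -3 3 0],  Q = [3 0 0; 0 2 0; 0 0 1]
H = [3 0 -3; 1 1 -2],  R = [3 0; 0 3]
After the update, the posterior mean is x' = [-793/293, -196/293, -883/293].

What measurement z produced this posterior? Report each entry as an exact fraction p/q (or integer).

x̄ = F·x = [-4, 1, 3]
P̄ = F·P·Fᵀ + Q = [36 7 21; 7 6 12; 21 12 37]
S = H·P̄·Hᵀ + R = [282 126; 126 75]
K = P̄·Hᵀ·S⁻¹ = [361/586 -898/879; 29/586 -202/879; 87/293 -919/879]
x' − x̄ = [379/293, -489/293, -1762/293] = K·y
y = (KᵀK)⁻¹·Kᵀ·(x' − x̄) = [22, 12]
z = y + H·x̄ = [22, 12] + [-21, -9] = [1, 3]

z = [1, 3]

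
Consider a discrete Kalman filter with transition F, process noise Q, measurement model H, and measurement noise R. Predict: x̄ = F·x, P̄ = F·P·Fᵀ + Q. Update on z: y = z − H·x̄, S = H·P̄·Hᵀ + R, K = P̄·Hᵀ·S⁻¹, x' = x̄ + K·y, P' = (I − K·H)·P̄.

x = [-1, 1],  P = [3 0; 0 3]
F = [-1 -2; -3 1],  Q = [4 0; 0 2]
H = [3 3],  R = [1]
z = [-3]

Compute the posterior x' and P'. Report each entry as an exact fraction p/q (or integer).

x' = [-653/257, 398/257]
P' = [2705/257 -2694/257; -2694/257 5423/514]

x̄ = F·x = [-1, 4]
P̄ = F·P·Fᵀ + Q = [19 3; 3 32]
y = z − H·x̄ = [-12]
S = H·P̄·Hᵀ + R = [514]
K = P̄·Hᵀ·S⁻¹ = [33/257; 105/514]
x' = x̄ + K·y = [-653/257, 398/257]
P' = (I − K·H)·P̄ = [2705/257 -2694/257; -2694/257 5423/514]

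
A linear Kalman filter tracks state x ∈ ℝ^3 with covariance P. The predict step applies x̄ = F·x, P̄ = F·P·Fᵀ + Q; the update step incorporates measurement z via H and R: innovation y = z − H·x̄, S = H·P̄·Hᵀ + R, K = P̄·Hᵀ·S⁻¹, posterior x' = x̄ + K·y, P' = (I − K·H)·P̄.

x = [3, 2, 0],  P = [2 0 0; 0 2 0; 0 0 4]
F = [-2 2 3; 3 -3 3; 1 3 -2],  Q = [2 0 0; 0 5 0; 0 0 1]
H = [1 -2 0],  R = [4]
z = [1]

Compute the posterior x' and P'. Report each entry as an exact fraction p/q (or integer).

x' = [-61/53, -54/53, 561/53]
P' = [2712/53 1346/53 -1128/53; 1346/53 2161/159 -1748/159; -1128/53 -1748/159 4315/159]

x̄ = F·x = [-2, 3, 9]
P̄ = F·P·Fᵀ + Q = [54 12 -16; 12 77 -36; -16 -36 37]
y = z − H·x̄ = [9]
S = H·P̄·Hᵀ + R = [318]
K = P̄·Hᵀ·S⁻¹ = [5/53; -71/159; 28/159]
x' = x̄ + K·y = [-61/53, -54/53, 561/53]
P' = (I − K·H)·P̄ = [2712/53 1346/53 -1128/53; 1346/53 2161/159 -1748/159; -1128/53 -1748/159 4315/159]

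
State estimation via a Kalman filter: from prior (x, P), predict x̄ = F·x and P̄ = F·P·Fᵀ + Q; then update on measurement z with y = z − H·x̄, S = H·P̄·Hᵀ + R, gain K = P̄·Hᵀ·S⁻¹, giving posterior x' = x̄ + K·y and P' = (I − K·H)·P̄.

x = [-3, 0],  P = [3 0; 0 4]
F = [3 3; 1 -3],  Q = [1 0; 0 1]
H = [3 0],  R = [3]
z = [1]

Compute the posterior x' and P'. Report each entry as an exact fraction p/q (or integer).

x̄ = F·x = [-9, -3]
P̄ = F·P·Fᵀ + Q = [64 -27; -27 40]
y = z − H·x̄ = [28]
S = H·P̄·Hᵀ + R = [579]
K = P̄·Hᵀ·S⁻¹ = [64/193; -27/193]
x' = x̄ + K·y = [55/193, -1335/193]
P' = (I − K·H)·P̄ = [64/193 -27/193; -27/193 5533/193]

x' = [55/193, -1335/193]
P' = [64/193 -27/193; -27/193 5533/193]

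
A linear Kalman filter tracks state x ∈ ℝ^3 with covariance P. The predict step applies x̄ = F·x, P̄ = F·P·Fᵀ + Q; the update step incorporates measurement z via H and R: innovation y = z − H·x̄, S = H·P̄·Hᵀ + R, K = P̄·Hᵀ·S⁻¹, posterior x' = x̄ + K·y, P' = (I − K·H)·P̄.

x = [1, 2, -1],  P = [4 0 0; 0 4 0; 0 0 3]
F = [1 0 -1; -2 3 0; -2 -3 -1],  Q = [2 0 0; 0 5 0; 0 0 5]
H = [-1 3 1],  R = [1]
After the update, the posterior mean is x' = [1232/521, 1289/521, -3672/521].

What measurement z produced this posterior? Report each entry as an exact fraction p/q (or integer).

x̄ = F·x = [2, 4, -7]
P̄ = F·P·Fᵀ + Q = [9 -8 -5; -8 57 -20; -5 -20 60]
S = H·P̄·Hᵀ + R = [521]
K = P̄·Hᵀ·S⁻¹ = [-38/521; 159/521; 5/521]
x' − x̄ = [190/521, -795/521, -25/521] = K·y
y = (KᵀK)⁻¹·Kᵀ·(x' − x̄) = [-5]
z = y + H·x̄ = [-5] + [3] = [-2]

z = [-2]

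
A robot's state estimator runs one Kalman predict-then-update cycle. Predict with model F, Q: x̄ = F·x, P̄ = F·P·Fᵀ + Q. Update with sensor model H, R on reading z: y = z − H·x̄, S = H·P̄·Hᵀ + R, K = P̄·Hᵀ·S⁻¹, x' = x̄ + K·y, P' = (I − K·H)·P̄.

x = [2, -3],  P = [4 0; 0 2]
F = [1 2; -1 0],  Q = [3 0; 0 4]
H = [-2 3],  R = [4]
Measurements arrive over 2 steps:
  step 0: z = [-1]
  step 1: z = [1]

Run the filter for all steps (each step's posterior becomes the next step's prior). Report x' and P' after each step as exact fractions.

step 0: x' = [-305/92, -58/23], P' = [249/46 76/23; 76/23 56/23]
step 1: x' = [-21188/16489, -7055/16489], P' = [68187/16489 39398/16489; 39398/16489 29472/16489]

step 0: x̄ = F·x = [-4, -2]
step 0: P̄ = F·P·Fᵀ + Q = [15 -4; -4 8]
step 0: y = z − H·x̄ = [-3]
step 0: S = H·P̄·Hᵀ + R = [184]
step 0: K = P̄·Hᵀ·S⁻¹ = [-21/92; 4/23]
step 0: x' = x̄ + K·y = [-305/92, -58/23]
step 0: P' = (I − K·H)·P̄ = [249/46 76/23; 76/23 56/23]
step 1: x̄ = F·x = [-769/92, 305/92]
step 1: P̄ = F·P·Fᵀ + Q = [1443/46 -553/46; -553/46 433/46]
step 1: y = z − H·x̄ = [-2361/92]
step 1: S = H·P̄·Hᵀ + R = [16489/46]
step 1: K = P̄·Hᵀ·S⁻¹ = [-4545/16489; 2405/16489]
step 1: x' = x̄ + K·y = [-21188/16489, -7055/16489]
step 1: P' = (I − K·H)·P̄ = [68187/16489 39398/16489; 39398/16489 29472/16489]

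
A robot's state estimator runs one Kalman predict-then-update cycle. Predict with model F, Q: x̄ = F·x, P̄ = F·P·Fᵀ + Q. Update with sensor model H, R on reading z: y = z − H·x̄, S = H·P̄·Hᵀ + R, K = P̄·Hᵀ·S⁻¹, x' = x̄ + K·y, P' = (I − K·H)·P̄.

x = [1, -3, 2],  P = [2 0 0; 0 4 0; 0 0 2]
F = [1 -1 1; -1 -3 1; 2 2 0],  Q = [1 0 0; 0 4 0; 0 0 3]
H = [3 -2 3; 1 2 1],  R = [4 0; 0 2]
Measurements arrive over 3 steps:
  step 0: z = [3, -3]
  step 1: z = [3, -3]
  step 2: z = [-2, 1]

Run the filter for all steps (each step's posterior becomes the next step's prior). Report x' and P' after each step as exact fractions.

step 0: x̄ = F·x = [6, 10, -4]
step 0: P̄ = F·P·Fᵀ + Q = [9 12 -4; 12 44 -28; -4 -28 27]
step 0: y = z − H·x̄ = [17, -25]
step 0: S = H·P̄·Hᵀ + R = [624 -156; -156 142]
step 0: K = P̄·Hᵀ·S⁻¹ = [541/10712 107/412; -505/4017 38/103; 6301/32136 -7/412]
step 0: x' = x̄ + K·y = [3919/10712, -5465/4017, -7777/32136]
step 0: P' = (I − K·H)·P̄ = [20599/10712 227/1339 -18667/10712; 227/1339 1364/4017 -445/4017; -18667/10712 -445/4017 62029/32136]
step 1: x̄ = F·x = [3975/2678, 55813/16068, -31963/16068]
step 1: P̄ = F·P·Fᵀ + Q = [2129/1339 1513/1339 -723/1339; 1513/1339 129157/8034 -87943/8034; -723/1339 -87943/8034 107707/8034]
step 1: y = z − H·x̄ = [184169/16068, -151717/16068]
step 1: S = H·P̄·Hᵀ + R = [2501389/8034 -496673/8034; -496673/8034 329041/8034]
step 1: K = P̄·Hᵀ·S⁻¹ = [322812/11957005 1453596/11957005; -4587869/35871015 12637778/35871015; 7710629/35871015 3733282/35871015]
step 1: x' = x̄ + K·y = [15445769/23914010, -47313919/35871015, -36456157/71742030]
step 1: P' = (I − K·H)·P̄ = [13912871/11957005 928791/11957005 -12863261/11957005; 928791/11957005 11772268/35871015 -1055353/35871015; -12863261/11957005 -1055353/35871015 48167053/35871015]
step 2: x̄ = F·x = [52254494/35871015, 20109005/7174203, -48290531/35871015]
step 2: P̄ = F·P·Fᵀ + Q = [56907343/35871015 8078782/7174203 -19357582/35871015; 8078782/7174203 87914012/7174203 -51138418/7174203; -19357582/35871015 -51138418/7174203 343947553/35871015]
step 2: y = z − H·x̄ = [117456131/35871015, -169182998/35871015]
step 2: S = H·P̄·Hᵀ + R = [7744600048/35871015 -1533053764/35871015; -1533053764/35871015 1330969282/35871015]
step 2: K = P̄·Hᵀ·S⁻¹ = [1039950605/36973077576 2242577959/18486538788; -3526764233/27729808182 4884218837/13864904091; 7853736095/36973077576 1928610589/18486538788]
step 2: x' = x̄ + K·y = [36111214309/36973077576, 20105386025/27729808182, -42250165937/36973077576]
step 2: P' = (I − K·H)·P̄ = [14311859291/12324359192 710972909/9243269394 -13217683103/12324359192; 710972909/9243269394 4544855186/13864904091 -258488041/9243269394; -13217683103/12324359192 -258488041/9243269394 16478465331/12324359192]

step 0: x' = [3919/10712, -5465/4017, -7777/32136], P' = [20599/10712 227/1339 -18667/10712; 227/1339 1364/4017 -445/4017; -18667/10712 -445/4017 62029/32136]
step 1: x' = [15445769/23914010, -47313919/35871015, -36456157/71742030], P' = [13912871/11957005 928791/11957005 -12863261/11957005; 928791/11957005 11772268/35871015 -1055353/35871015; -12863261/11957005 -1055353/35871015 48167053/35871015]
step 2: x' = [36111214309/36973077576, 20105386025/27729808182, -42250165937/36973077576], P' = [14311859291/12324359192 710972909/9243269394 -13217683103/12324359192; 710972909/9243269394 4544855186/13864904091 -258488041/9243269394; -13217683103/12324359192 -258488041/9243269394 16478465331/12324359192]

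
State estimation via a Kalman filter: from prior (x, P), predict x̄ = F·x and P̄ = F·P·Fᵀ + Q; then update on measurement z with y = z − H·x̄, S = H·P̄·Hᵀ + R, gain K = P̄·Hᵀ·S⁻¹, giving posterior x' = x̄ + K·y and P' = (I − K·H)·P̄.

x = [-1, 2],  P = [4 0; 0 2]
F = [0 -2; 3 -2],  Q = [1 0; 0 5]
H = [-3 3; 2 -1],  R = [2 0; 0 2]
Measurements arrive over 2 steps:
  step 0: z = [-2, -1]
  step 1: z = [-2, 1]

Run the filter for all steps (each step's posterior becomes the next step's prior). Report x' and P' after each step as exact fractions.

step 0: x' = [-9161/4259, -12257/4259], P' = [7576/4259 8326/4259; 8326/4259 9998/4259]
step 1: x' = [1881285/1583807, 2842711/4751421], P' = [1951048/1583807 2067966/1583807; 2067966/1583807 7497218/4751421]

step 0: x̄ = F·x = [-4, -7]
step 0: P̄ = F·P·Fᵀ + Q = [9 8; 8 49]
step 0: y = z − H·x̄ = [7, 0]
step 0: S = H·P̄·Hᵀ + R = [380 -129; -129 55]
step 0: K = P̄·Hᵀ·S⁻¹ = [1125/4259 3413/4259; 2508/4259 3327/4259]
step 0: x' = x̄ + K·y = [-9161/4259, -12257/4259]
step 0: P' = (I − K·H)·P̄ = [7576/4259 8326/4259; 8326/4259 9998/4259]
step 1: x̄ = F·x = [24514/4259, -2969/4259]
step 1: P̄ = F·P·Fᵀ + Q = [44251/4259 -9964/4259; -9964/4259 29559/4259]
step 1: y = z − H·x̄ = [73931/4259, -47738/4259]
step 1: S = H·P̄·Hᵀ + R = [852160/4259 -443859/4259; -443859/4259 254937/4259]
step 1: K = P̄·Hᵀ·S⁻¹ = [175377/1583807 917065/1583807; 646660/1583807 2455289/4751421]
step 1: x' = x̄ + K·y = [1881285/1583807, 2842711/4751421]
step 1: P' = (I − K·H)·P̄ = [1951048/1583807 2067966/1583807; 2067966/1583807 7497218/4751421]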